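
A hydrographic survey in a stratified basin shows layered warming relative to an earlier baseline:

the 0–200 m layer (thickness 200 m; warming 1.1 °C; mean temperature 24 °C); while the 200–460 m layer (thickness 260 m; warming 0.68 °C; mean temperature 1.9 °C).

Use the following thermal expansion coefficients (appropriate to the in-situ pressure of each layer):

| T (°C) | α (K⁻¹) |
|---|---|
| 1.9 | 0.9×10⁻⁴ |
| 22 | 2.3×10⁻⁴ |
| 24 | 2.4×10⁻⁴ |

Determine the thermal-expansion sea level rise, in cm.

Δh = 6.9 cm

Layer 1 at 24 °C → α = 2.4×10⁻⁴ K⁻¹
Layer 2 at 1.9 °C → α = 0.9×10⁻⁴ K⁻¹
Layer 1: 200 × 2.4×10⁻⁴ × 1.1 = 0.05280 m
200–460 m: 260 × 0.9×10⁻⁴ × 0.68 = 0.015912 m
Δh = 0.05280 + 0.015912 = 0.068712 m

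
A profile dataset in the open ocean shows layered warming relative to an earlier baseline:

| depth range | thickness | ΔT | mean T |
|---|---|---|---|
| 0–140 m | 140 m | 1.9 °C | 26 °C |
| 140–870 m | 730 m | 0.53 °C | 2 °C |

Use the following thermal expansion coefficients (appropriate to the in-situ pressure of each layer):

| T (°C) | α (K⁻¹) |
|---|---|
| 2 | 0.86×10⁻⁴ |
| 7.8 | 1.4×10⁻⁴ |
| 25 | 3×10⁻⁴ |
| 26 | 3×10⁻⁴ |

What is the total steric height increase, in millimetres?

Layer 1 at 26 °C → α = 3×10⁻⁴ K⁻¹
Layer 2 at 2 °C → α = 0.86×10⁻⁴ K⁻¹
Layer 1: 3×10⁻⁴ × 1.9 × 140 = 0.07980 m
140–870 m: 730 × 0.53 × 0.86×10⁻⁴ = 0.0332734 m
Δh = 0.07980 + 0.0332734 = 0.1130734 m

about 113 mm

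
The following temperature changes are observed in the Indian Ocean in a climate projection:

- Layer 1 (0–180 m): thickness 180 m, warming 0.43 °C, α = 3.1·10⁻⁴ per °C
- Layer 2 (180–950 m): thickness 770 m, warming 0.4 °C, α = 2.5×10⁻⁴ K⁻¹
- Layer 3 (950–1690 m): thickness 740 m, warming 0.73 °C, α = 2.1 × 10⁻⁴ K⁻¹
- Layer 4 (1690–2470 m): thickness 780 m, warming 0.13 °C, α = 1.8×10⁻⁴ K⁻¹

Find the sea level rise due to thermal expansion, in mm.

Δh ≈ 230 mm

180 × 3.1×10⁻⁴ × 0.43 = 0.023994 m
180–950 m: 770 × 0.4 × 2.5×10⁻⁴ = 0.07700 m
950–1690 m: 0.73 × 2.1×10⁻⁴ × 740 = 0.113442 m
1690–2470 m: 0.13 × 1.8×10⁻⁴ × 780 = 0.018252 m
Δh = 0.023994 + 0.07700 + 0.113442 + 0.018252 = 0.232688 m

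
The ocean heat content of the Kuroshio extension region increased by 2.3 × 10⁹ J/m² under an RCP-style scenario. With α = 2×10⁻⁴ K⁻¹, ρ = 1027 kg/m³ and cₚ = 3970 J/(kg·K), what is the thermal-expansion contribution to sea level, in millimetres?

113 mm

Δh = αQ/(ρcₚ) = 2×10⁻⁴ × 2.3×10⁹ / (1027 × 3970) ≈ 0.11282 m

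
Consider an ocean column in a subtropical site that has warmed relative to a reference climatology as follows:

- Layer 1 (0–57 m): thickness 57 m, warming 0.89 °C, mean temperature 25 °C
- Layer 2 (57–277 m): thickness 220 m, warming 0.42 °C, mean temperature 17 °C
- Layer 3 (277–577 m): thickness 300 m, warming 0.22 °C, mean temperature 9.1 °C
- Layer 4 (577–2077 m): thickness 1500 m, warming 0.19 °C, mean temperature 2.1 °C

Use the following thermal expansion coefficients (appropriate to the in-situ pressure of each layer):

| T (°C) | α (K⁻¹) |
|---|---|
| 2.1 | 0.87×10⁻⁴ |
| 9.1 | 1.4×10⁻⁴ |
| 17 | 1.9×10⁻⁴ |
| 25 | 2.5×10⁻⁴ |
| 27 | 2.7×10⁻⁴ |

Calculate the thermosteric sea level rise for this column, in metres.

0.0643 m

Layer 1 at 25 °C → α = 2.5×10⁻⁴ K⁻¹
Layer 2 at 17 °C → α = 1.9×10⁻⁴ K⁻¹
Layer 3 at 9.1 °C → α = 1.4×10⁻⁴ K⁻¹
Layer 4 at 2.1 °C → α = 0.87×10⁻⁴ K⁻¹
Layer 1: 0.89 × 2.5×10⁻⁴ × 57 = 0.0126825 m
Layer 2: 1.9×10⁻⁴ × 0.42 × 220 = 0.017556 m
Layer 3: 1.4×10⁻⁴ × 0.22 × 300 = 0.00924 m
0.19 × 1500 × 0.87×10⁻⁴ = 0.024795 m
Δh = 0.0126825 + 0.017556 + 0.00924 + 0.024795 = 0.0642735 m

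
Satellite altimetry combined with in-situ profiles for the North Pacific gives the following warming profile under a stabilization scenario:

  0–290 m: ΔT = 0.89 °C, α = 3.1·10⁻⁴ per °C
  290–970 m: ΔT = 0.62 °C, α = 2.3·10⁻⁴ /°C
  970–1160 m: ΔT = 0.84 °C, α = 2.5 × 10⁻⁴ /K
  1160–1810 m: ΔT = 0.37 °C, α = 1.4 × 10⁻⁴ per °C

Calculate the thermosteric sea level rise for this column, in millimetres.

251 mm of thermosteric rise

0–290 m: 3.1×10⁻⁴ × 0.89 × 290 = 0.080011 m
Layer 2: 0.62 × 680 × 2.3×10⁻⁴ = 0.096968 m
970–1160 m: 190 × 2.5×10⁻⁴ × 0.84 = 0.03990 m
Layer 4: 650 × 1.4×10⁻⁴ × 0.37 = 0.03367 m
Δh = 0.080011 + 0.096968 + 0.03990 + 0.03367 = 0.250549 m ≈ 251 mm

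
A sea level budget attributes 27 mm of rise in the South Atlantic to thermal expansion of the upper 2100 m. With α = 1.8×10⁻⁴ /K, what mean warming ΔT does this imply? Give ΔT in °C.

ΔT = Δh/(αH) = 0.027 / (1.8×10⁻⁴ × 2100) ≈ 0.07143 °C

about 0.0714 °C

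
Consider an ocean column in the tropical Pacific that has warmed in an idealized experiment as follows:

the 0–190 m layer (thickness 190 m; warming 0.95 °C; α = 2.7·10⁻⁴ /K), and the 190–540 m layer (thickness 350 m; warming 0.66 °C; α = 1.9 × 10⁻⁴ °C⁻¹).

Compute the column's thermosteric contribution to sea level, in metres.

Layer 1: 0.95 × 190 × 2.7×10⁻⁴ = 0.048735 m
Layer 2: 350 × 0.66 × 1.9×10⁻⁴ = 0.04389 m
Δh = 0.048735 + 0.04389 = 0.092625 m

Δh ≈ 0.093 m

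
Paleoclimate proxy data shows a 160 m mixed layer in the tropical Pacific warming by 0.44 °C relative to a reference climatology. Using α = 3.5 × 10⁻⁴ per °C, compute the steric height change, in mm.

Δh = αΔT·H = 3.5×10⁻⁴ × 0.44 × 160 = 0.02464 m

24.6 mm of thermosteric rise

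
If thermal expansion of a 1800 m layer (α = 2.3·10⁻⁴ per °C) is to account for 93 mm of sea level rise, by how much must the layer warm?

about 0.225 K

ΔT = Δh/(αH) = 0.093 / (2.3×10⁻⁴ × 1800) ≈ 0.2246 K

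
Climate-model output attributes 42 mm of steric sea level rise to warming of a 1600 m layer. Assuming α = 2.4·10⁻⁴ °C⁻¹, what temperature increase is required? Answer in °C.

ΔT ≈ 0.109 °C

ΔT = Δh/(αH) = 0.042 / (2.4×10⁻⁴ × 1600) ≈ 0.1094 °C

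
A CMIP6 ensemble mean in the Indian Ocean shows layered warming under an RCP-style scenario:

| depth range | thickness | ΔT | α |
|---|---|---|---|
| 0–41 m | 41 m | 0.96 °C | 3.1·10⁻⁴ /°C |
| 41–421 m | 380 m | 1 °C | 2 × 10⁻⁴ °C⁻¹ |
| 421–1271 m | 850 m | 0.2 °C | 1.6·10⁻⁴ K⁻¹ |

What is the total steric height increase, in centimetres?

Δh = 11.5 cm

3.1×10⁻⁴ × 41 × 0.96 = 0.0122016 m
1 × 380 × 2×10⁻⁴ = 0.07600 m
Layer 3: 0.2 × 1.6×10⁻⁴ × 850 = 0.02720 m
Δh = 0.0122016 + 0.07600 + 0.02720 = 0.1154016 m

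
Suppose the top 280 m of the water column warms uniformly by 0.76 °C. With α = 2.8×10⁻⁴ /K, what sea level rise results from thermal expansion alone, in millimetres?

Δh = αΔT·H = 2.8×10⁻⁴ × 0.76 × 280 = 0.059584 m

about 60 mm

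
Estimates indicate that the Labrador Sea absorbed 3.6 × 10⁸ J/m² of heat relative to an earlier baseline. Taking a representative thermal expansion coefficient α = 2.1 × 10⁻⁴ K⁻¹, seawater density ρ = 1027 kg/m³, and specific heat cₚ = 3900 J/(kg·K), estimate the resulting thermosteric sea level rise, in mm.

about 18.9 mm

Δh = αQ/(ρcₚ) = 2.1×10⁻⁴ × 3.6×10⁸ / (1027 × 3900) ≈ 0.018875 m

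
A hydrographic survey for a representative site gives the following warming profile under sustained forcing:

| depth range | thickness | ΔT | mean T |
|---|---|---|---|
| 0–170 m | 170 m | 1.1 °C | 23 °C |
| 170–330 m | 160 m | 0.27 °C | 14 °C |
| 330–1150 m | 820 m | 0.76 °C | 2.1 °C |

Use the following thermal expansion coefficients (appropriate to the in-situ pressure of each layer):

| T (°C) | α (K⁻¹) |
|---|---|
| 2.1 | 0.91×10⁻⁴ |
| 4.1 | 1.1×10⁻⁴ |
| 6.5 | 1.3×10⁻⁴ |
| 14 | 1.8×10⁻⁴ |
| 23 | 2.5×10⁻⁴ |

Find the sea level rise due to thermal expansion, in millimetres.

about 111 mm

Layer 1 at 23 °C → α = 2.5×10⁻⁴ K⁻¹
Layer 2 at 14 °C → α = 1.8×10⁻⁴ K⁻¹
Layer 3 at 2.1 °C → α = 0.91×10⁻⁴ K⁻¹
0–170 m: 1.1 × 170 × 2.5×10⁻⁴ = 0.04675 m
170–330 m: 0.27 × 1.8×10⁻⁴ × 160 = 0.007776 m
Layer 3: 820 × 0.91×10⁻⁴ × 0.76 = 0.0567112 m
Δh = 0.04675 + 0.007776 + 0.0567112 = 0.1112372 m ≈ 111 mm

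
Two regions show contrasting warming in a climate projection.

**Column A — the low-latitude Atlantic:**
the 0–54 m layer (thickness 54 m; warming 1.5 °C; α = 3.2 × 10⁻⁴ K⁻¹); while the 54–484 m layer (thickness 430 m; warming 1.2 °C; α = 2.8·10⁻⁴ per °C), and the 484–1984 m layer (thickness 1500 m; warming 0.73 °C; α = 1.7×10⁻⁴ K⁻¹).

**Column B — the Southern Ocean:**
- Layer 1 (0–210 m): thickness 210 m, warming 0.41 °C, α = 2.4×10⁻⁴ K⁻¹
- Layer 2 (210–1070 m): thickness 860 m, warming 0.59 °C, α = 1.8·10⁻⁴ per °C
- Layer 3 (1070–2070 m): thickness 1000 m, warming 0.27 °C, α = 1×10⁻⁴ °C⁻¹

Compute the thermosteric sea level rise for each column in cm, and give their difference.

A Layer 1: 3.2×10⁻⁴ × 1.5 × 54 = 0.02592 m
A Layer 2: 430 × 1.2 × 2.8×10⁻⁴ = 0.14448 m
A Layer 3: 1.7×10⁻⁴ × 0.73 × 1500 = 0.18615 m
A total: 0.35655 m
B 0–210 m: 2.4×10⁻⁴ × 210 × 0.41 = 0.020664 m
B 1.8×10⁻⁴ × 0.59 × 860 = 0.091332 m
B 1070–2070 m: 1000 × 1×10⁻⁴ × 0.27 = 0.02700 m
B total: 0.138996 m
Difference: 0.35655 − 0.138996 = 0.217554 m

Δh_A ≈ 36 cm, Δh_B ≈ 14 cm; difference ≈ 22 cm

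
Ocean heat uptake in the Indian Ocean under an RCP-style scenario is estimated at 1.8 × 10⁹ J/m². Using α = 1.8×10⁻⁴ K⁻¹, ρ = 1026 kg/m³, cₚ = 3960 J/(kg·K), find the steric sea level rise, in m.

Δh = 0.0797 m

Δh = αQ/(ρcₚ) = 1.8×10⁻⁴ × 1.8×10⁹ / (1026 × 3960) ≈ 0.079745 m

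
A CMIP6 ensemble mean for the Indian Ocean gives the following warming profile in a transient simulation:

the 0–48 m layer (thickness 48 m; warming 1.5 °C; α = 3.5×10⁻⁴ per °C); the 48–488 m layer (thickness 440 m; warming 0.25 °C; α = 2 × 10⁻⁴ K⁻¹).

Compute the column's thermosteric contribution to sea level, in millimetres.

0–48 m: 3.5×10⁻⁴ × 48 × 1.5 = 0.02520 m
Layer 2: 0.25 × 2×10⁻⁴ × 440 = 0.02200 m
Δh = 0.02520 + 0.02200 = 0.04720 m

Δh = 47 mm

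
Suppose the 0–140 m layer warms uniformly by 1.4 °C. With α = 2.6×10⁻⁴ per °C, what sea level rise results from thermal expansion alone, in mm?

Δh = αΔT·H = 2.6×10⁻⁴ × 1.4 × 140 = 0.05096 m

about 51.0 mm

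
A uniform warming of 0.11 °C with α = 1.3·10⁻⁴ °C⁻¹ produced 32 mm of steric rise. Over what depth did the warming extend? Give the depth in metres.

H ≈ 2240 m

H = Δh/(αΔT) = 0.032 / (1.3×10⁻⁴ × 0.11) ≈ 2238 m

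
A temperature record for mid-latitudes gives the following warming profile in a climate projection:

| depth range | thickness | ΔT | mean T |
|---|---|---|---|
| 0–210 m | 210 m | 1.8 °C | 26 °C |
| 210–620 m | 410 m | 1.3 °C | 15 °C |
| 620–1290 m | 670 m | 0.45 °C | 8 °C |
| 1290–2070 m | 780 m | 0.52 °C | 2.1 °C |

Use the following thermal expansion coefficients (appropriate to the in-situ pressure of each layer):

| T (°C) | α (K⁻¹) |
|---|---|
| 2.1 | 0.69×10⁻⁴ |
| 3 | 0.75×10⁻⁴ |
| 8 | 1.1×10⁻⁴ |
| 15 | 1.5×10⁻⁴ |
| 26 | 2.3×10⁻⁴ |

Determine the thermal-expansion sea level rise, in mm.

230 mm

Layer 1 at 26 °C → α = 2.3×10⁻⁴ K⁻¹
Layer 2 at 15 °C → α = 1.5×10⁻⁴ K⁻¹
Layer 3 at 8 °C → α = 1.1×10⁻⁴ K⁻¹
Layer 4 at 2.1 °C → α = 0.69×10⁻⁴ K⁻¹
0–210 m: 210 × 1.8 × 2.3×10⁻⁴ = 0.08694 m
210–620 m: 1.3 × 1.5×10⁻⁴ × 410 = 0.07995 m
Layer 3: 0.45 × 670 × 1.1×10⁻⁴ = 0.033165 m
Layer 4: 780 × 0.52 × 0.69×10⁻⁴ = 0.0279864 m
Δh = 0.08694 + 0.07995 + 0.033165 + 0.0279864 = 0.2280414 m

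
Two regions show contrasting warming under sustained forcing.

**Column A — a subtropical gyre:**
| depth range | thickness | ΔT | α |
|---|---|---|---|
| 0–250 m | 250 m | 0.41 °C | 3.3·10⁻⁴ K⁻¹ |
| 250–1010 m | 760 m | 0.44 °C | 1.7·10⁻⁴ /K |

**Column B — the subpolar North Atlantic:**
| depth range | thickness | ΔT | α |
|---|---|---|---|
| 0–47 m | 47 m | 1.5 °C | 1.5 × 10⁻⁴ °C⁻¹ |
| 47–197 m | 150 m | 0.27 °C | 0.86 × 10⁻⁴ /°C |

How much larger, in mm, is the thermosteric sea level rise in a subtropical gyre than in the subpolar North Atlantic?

76.6 mm

A 3.3×10⁻⁴ × 0.41 × 250 = 0.033825 m
A 250–1010 m: 760 × 1.7×10⁻⁴ × 0.44 = 0.056848 m
A total: 0.090673 m
B 0–47 m: 47 × 1.5 × 1.5×10⁻⁴ = 0.010575 m
B Layer 2: 0.27 × 150 × 0.86×10⁻⁴ = 0.003483 m
B total: 0.014058 m
Difference: 0.090673 − 0.014058 = 0.076615 m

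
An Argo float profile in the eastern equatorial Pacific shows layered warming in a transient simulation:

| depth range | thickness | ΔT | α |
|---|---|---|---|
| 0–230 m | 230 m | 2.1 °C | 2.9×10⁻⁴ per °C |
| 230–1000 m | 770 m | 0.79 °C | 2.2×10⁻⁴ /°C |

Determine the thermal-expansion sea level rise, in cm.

0–230 m: 230 × 2.1 × 2.9×10⁻⁴ = 0.14007 m
230–1000 m: 0.79 × 770 × 2.2×10⁻⁴ = 0.133826 m
Δh = 0.14007 + 0.133826 = 0.273896 m

27.4 cm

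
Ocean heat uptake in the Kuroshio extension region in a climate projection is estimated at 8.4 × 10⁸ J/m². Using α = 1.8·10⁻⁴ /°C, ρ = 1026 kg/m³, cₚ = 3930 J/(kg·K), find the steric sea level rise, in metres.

Δh = αQ/(ρcₚ) = 1.8×10⁻⁴ × 8.4×10⁸ / (1026 × 3930) ≈ 0.037498 m

0.037 m of thermosteric rise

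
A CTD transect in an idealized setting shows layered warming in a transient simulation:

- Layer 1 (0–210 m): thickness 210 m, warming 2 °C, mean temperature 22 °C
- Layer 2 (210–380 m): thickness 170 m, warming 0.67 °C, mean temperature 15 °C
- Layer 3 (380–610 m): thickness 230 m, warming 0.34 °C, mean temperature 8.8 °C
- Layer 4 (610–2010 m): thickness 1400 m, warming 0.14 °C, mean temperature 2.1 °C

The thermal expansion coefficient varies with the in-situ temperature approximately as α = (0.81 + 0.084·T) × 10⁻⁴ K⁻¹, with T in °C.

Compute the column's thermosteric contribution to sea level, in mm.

about 167 mm

Layer 1: α = (0.81 + 0.084×22)×10⁻⁴ = 2.658×10⁻⁴ K⁻¹
Layer 2: α = (0.81 + 0.084×15)×10⁻⁴ = 2.07×10⁻⁴ K⁻¹
Layer 3: α = (0.81 + 0.084×8.8)×10⁻⁴ = 1.5492×10⁻⁴ K⁻¹
Layer 4: α = (0.81 + 0.084×2.1)×10⁻⁴ = 0.9864×10⁻⁴ K⁻¹
210 × 2 × 2.658×10⁻⁴ = 0.111636 m
210–380 m: 0.67 × 2.07×10⁻⁴ × 170 = 0.0235773 m
380–610 m: 1.5492×10⁻⁴ × 230 × 0.34 = 0.012114744 m
1400 × 0.9864×10⁻⁴ × 0.14 = 0.01933344 m
Δh = 0.111636 + 0.0235773 + 0.012114744 + 0.01933344 = 0.166661484 m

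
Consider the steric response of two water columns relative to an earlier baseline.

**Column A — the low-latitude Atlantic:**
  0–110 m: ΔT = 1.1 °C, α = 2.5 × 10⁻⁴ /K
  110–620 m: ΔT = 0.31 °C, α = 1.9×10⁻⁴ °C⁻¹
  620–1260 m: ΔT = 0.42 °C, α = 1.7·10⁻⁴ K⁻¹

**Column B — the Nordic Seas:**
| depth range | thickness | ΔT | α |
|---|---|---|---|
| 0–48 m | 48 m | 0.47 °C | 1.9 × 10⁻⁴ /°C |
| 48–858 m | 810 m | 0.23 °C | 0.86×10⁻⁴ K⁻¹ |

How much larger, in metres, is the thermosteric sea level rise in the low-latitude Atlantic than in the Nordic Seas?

Δh_A − Δh_B ≈ 0.0857 m

A 0–110 m: 2.5×10⁻⁴ × 110 × 1.1 = 0.03025 m
A 110–620 m: 0.31 × 1.9×10⁻⁴ × 510 = 0.030039 m
A 620–1260 m: 1.7×10⁻⁴ × 0.42 × 640 = 0.045696 m
A total: 0.105985 m
B Layer 1: 48 × 1.9×10⁻⁴ × 0.47 = 0.0042864 m
B 810 × 0.23 × 0.86×10⁻⁴ = 0.0160218 m
B total: 0.0203082 m
Difference: 0.105985 − 0.0203082 = 0.0856768 m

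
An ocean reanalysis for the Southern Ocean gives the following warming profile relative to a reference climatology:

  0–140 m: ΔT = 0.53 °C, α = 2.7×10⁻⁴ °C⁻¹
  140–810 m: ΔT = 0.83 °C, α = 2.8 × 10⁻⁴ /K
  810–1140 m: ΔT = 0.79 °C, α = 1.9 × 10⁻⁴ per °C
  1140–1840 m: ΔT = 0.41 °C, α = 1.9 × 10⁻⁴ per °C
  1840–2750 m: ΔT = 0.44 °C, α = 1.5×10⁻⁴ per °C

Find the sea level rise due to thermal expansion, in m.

about 0.340 m

0–140 m: 140 × 0.53 × 2.7×10⁻⁴ = 0.020034 m
140–810 m: 2.8×10⁻⁴ × 0.83 × 670 = 0.155708 m
0.79 × 1.9×10⁻⁴ × 330 = 0.049533 m
1140–1840 m: 700 × 0.41 × 1.9×10⁻⁴ = 0.05453 m
0.44 × 910 × 1.5×10⁻⁴ = 0.06006 m
Δh = 0.020034 + 0.155708 + 0.049533 + 0.05453 + 0.06006 = 0.339865 m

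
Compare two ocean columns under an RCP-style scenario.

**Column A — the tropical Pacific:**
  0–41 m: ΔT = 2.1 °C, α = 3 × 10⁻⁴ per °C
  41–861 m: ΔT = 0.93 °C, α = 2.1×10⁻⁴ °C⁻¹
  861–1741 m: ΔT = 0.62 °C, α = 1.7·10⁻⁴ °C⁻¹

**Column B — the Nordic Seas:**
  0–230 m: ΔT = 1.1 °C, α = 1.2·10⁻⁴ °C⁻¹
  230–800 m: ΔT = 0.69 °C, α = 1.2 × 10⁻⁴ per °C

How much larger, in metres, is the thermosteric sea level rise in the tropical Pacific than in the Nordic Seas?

0.20 m larger

A 0–41 m: 41 × 3×10⁻⁴ × 2.1 = 0.02583 m
A 820 × 2.1×10⁻⁴ × 0.93 = 0.160146 m
A Layer 3: 880 × 1.7×10⁻⁴ × 0.62 = 0.092752 m
A total: 0.278728 m
B 0–230 m: 230 × 1.1 × 1.2×10⁻⁴ = 0.03036 m
B 0.69 × 1.2×10⁻⁴ × 570 = 0.047196 m
B total: 0.077556 m
Difference: 0.278728 − 0.077556 = 0.201172 m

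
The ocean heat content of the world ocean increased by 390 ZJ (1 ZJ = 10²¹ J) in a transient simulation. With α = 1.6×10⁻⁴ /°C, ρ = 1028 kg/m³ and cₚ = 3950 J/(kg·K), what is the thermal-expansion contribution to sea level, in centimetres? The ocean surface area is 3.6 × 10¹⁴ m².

Per unit area: Q = 390×10²¹ / (3.6×10¹⁴) ≈ 1.083×10⁹ J/m²
Δh = αQ/(ρcₚ) = 1.6×10⁻⁴ × 1.083×10⁹ / (1028 × 3950) ≈ 0.042673 m

Δh ≈ 4.27 cm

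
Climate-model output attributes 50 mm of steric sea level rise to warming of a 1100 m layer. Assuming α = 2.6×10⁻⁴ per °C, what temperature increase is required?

ΔT = Δh/(αH) = 0.05 / (2.6×10⁻⁴ × 1100) ≈ 0.1748 °C

ΔT ≈ 0.175 °C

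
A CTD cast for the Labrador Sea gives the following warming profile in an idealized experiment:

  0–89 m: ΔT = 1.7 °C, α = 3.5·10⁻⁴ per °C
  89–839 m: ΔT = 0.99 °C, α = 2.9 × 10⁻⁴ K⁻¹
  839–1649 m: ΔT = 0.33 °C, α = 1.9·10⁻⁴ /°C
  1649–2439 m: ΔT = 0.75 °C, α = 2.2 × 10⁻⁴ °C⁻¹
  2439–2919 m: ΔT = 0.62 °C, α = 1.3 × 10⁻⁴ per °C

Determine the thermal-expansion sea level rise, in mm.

1.7 × 89 × 3.5×10⁻⁴ = 0.052955 m
2.9×10⁻⁴ × 750 × 0.99 = 0.215325 m
Layer 3: 810 × 1.9×10⁻⁴ × 0.33 = 0.050787 m
Layer 4: 0.75 × 790 × 2.2×10⁻⁴ = 0.13035 m
Layer 5: 0.62 × 480 × 1.3×10⁻⁴ = 0.038688 m
Δh = 0.052955 + 0.215325 + 0.050787 + 0.13035 + 0.038688 = 0.488105 m

about 490 mm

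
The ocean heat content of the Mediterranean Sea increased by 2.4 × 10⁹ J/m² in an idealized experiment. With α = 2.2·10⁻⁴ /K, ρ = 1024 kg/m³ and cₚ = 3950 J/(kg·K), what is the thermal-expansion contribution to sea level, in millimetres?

Δh = αQ/(ρcₚ) = 2.2×10⁻⁴ × 2.4×10⁹ / (1024 × 3950) ≈ 0.13054 m

Δh = 131 mm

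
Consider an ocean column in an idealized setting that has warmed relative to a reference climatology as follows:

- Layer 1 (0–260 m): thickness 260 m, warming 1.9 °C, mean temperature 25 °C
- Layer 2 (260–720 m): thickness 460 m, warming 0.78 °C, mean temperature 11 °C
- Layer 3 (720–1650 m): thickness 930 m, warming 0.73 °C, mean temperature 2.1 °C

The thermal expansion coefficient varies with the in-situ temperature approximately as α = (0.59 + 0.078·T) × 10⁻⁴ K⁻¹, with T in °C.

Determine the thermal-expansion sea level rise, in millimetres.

Layer 1: α = (0.59 + 0.078×25)×10⁻⁴ = 2.54×10⁻⁴ K⁻¹
Layer 2: α = (0.59 + 0.078×11)×10⁻⁴ = 1.448×10⁻⁴ K⁻¹
Layer 3: α = (0.59 + 0.078×2.1)×10⁻⁴ = 0.7538×10⁻⁴ K⁻¹
Layer 1: 1.9 × 2.54×10⁻⁴ × 260 = 0.125476 m
1.448×10⁻⁴ × 460 × 0.78 = 0.05195424 m
Layer 3: 0.7538×10⁻⁴ × 0.73 × 930 = 0.051175482 m
Δh = 0.125476 + 0.05195424 + 0.051175482 = 0.228605722 m ≈ 229 mm

Δh = 229 mm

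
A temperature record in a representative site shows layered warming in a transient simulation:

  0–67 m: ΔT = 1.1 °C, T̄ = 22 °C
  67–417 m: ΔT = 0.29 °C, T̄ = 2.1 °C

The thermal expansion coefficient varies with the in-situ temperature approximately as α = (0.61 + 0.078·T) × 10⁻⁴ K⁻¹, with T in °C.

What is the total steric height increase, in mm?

Δh = 25 mm

Layer 1: α = (0.61 + 0.078×22)×10⁻⁴ = 2.326×10⁻⁴ K⁻¹
Layer 2: α = (0.61 + 0.078×2.1)×10⁻⁴ = 0.7738×10⁻⁴ K⁻¹
0–67 m: 67 × 2.326×10⁻⁴ × 1.1 = 0.01714262 m
350 × 0.7738×10⁻⁴ × 0.29 = 0.00785407 m
Δh = 0.01714262 + 0.00785407 = 0.02499669 m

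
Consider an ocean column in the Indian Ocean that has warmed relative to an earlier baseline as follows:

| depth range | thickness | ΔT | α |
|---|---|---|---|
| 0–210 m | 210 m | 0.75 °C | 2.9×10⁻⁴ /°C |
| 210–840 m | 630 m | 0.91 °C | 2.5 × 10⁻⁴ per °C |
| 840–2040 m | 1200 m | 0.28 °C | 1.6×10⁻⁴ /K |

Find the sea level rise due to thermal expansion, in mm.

243 mm of thermosteric rise

0–210 m: 210 × 0.75 × 2.9×10⁻⁴ = 0.045675 m
Layer 2: 630 × 0.91 × 2.5×10⁻⁴ = 0.143325 m
840–2040 m: 1.6×10⁻⁴ × 0.28 × 1200 = 0.05376 m
Δh = 0.045675 + 0.143325 + 0.05376 = 0.24276 m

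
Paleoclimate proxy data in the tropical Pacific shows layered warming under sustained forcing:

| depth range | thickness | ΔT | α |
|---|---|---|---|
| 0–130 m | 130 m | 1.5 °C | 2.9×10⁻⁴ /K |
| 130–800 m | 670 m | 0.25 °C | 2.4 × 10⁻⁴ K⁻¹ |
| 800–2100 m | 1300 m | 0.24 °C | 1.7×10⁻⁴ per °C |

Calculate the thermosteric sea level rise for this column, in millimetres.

150 mm

Layer 1: 1.5 × 2.9×10⁻⁴ × 130 = 0.05655 m
Layer 2: 2.4×10⁻⁴ × 0.25 × 670 = 0.04020 m
800–2100 m: 1.7×10⁻⁴ × 1300 × 0.24 = 0.05304 m
Δh = 0.05655 + 0.04020 + 0.05304 = 0.14979 m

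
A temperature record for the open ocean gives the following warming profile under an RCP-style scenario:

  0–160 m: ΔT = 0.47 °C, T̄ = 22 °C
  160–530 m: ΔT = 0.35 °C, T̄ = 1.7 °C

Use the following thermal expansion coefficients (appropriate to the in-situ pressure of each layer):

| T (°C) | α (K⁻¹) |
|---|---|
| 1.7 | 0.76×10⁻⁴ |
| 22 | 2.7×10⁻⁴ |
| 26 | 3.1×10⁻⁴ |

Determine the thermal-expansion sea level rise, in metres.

Layer 1 at 22 °C → α = 2.7×10⁻⁴ K⁻¹
Layer 2 at 1.7 °C → α = 0.76×10⁻⁴ K⁻¹
2.7×10⁻⁴ × 0.47 × 160 = 0.020304 m
0.76×10⁻⁴ × 0.35 × 370 = 0.009842 m
Δh = 0.020304 + 0.009842 = 0.030146 m ≈ 0.030 m

Δh ≈ 0.030 m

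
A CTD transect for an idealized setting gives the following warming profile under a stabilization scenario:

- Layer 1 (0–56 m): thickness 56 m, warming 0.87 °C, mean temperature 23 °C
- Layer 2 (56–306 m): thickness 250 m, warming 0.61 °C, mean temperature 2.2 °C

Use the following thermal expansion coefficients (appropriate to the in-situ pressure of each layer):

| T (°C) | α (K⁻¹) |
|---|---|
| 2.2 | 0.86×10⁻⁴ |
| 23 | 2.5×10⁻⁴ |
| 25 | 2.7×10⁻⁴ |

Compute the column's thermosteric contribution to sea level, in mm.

Layer 1 at 23 °C → α = 2.5×10⁻⁴ K⁻¹
Layer 2 at 2.2 °C → α = 0.86×10⁻⁴ K⁻¹
0–56 m: 56 × 2.5×10⁻⁴ × 0.87 = 0.01218 m
0.86×10⁻⁴ × 250 × 0.61 = 0.013115 m
Δh = 0.01218 + 0.013115 = 0.025295 m

about 25.3 mm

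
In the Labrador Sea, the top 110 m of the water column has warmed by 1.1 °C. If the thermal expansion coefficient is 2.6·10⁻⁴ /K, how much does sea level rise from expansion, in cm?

Δh = 3.15 cm

Δh = αΔT·H = 2.6×10⁻⁴ × 1.1 × 110 = 0.03146 m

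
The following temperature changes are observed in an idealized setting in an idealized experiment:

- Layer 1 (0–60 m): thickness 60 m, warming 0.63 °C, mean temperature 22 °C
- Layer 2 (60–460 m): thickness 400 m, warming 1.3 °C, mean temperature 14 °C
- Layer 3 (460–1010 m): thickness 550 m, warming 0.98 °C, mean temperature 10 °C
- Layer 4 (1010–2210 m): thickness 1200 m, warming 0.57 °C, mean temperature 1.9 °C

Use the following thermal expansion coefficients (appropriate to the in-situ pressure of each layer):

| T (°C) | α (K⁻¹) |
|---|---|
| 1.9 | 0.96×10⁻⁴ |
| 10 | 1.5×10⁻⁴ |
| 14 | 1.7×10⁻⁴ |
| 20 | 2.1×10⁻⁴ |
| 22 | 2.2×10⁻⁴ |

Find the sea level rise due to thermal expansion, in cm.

about 24 cm

Layer 1 at 22 °C → α = 2.2×10⁻⁴ K⁻¹
Layer 2 at 14 °C → α = 1.7×10⁻⁴ K⁻¹
Layer 3 at 10 °C → α = 1.5×10⁻⁴ K⁻¹
Layer 4 at 1.9 °C → α = 0.96×10⁻⁴ K⁻¹
0–60 m: 0.63 × 2.2×10⁻⁴ × 60 = 0.008316 m
60–460 m: 400 × 1.3 × 1.7×10⁻⁴ = 0.08840 m
550 × 1.5×10⁻⁴ × 0.98 = 0.08085 m
1010–2210 m: 0.57 × 0.96×10⁻⁴ × 1200 = 0.065664 m
Δh = 0.008316 + 0.08840 + 0.08085 + 0.065664 = 0.24323 m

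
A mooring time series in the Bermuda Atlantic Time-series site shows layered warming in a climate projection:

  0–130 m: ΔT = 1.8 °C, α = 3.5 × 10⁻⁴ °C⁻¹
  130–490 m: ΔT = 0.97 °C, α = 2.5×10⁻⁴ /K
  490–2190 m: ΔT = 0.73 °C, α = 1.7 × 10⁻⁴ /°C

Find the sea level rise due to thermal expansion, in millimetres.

Layer 1: 130 × 1.8 × 3.5×10⁻⁴ = 0.08190 m
130–490 m: 0.97 × 2.5×10⁻⁴ × 360 = 0.08730 m
Layer 3: 0.73 × 1700 × 1.7×10⁻⁴ = 0.21097 m
Δh = 0.08190 + 0.08730 + 0.21097 = 0.38017 m ≈ 380 mm

Δh ≈ 380 mm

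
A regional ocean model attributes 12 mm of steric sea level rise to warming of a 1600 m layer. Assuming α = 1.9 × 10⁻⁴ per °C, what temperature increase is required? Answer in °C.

ΔT = Δh/(αH) = 0.012 / (1.9×10⁻⁴ × 1600) ≈ 0.03947 °C

ΔT ≈ 0.0395 °C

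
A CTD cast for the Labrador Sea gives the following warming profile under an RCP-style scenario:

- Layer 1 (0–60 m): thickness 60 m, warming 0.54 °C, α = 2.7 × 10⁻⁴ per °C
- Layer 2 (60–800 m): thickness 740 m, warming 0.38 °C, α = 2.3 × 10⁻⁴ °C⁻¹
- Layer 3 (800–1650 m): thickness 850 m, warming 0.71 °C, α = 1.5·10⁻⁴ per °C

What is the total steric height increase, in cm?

Δh = 16 cm

0–60 m: 60 × 2.7×10⁻⁴ × 0.54 = 0.008748 m
Layer 2: 0.38 × 2.3×10⁻⁴ × 740 = 0.064676 m
0.71 × 850 × 1.5×10⁻⁴ = 0.090525 m
Δh = 0.008748 + 0.064676 + 0.090525 = 0.163949 m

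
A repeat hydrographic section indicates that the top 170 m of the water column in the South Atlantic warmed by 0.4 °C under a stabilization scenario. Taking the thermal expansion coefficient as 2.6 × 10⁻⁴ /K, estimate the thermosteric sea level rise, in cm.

Δh = αΔT·H = 2.6×10⁻⁴ × 0.4 × 170 = 0.01768 m

1.77 cm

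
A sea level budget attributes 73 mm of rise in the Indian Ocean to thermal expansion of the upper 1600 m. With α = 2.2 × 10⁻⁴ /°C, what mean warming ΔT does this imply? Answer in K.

ΔT ≈ 0.207 K

ΔT = Δh/(αH) = 0.073 / (2.2×10⁻⁴ × 1600) ≈ 0.2074 K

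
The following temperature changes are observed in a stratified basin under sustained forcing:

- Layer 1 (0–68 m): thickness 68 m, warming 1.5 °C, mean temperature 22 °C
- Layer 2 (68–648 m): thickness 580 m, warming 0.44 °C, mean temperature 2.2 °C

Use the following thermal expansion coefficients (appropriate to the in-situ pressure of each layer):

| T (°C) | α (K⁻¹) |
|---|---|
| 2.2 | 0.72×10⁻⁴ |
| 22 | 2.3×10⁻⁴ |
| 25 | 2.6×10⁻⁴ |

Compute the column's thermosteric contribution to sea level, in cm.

Layer 1 at 22 °C → α = 2.3×10⁻⁴ K⁻¹
Layer 2 at 2.2 °C → α = 0.72×10⁻⁴ K⁻¹
0–68 m: 1.5 × 2.3×10⁻⁴ × 68 = 0.02346 m
Layer 2: 580 × 0.72×10⁻⁴ × 0.44 = 0.0183744 m
Δh = 0.02346 + 0.0183744 = 0.0418344 m ≈ 4.2 cm

Δh = 4.2 cm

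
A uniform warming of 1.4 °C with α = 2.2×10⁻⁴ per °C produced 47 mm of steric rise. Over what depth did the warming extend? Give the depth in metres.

H = Δh/(αΔT) = 0.047 / (2.2×10⁻⁴ × 1.4) ≈ 152.6 m

150 m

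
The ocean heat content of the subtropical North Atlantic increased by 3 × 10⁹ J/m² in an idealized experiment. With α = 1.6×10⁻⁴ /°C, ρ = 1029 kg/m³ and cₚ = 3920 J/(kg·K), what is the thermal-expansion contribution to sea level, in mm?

about 119 mm

Δh = αQ/(ρcₚ) = 1.6×10⁻⁴ × 3×10⁹ / (1029 × 3920) ≈ 0.11900 m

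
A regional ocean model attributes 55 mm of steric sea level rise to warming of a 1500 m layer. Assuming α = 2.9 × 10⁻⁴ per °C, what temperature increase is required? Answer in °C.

ΔT = Δh/(αH) = 0.055 / (2.9×10⁻⁴ × 1500) ≈ 0.1264 °C

0.126 °C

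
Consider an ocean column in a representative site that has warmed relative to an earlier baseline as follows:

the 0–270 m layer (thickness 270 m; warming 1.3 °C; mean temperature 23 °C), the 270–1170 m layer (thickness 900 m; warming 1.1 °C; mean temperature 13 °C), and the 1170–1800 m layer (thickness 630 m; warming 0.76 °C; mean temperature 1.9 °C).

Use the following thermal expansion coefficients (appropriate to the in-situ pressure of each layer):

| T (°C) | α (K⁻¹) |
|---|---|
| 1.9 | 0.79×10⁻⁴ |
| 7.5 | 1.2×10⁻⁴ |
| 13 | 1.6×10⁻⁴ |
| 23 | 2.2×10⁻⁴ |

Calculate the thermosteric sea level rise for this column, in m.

Layer 1 at 23 °C → α = 2.2×10⁻⁴ K⁻¹
Layer 2 at 13 °C → α = 1.6×10⁻⁴ K⁻¹
Layer 3 at 1.9 °C → α = 0.79×10⁻⁴ K⁻¹
1.3 × 2.2×10⁻⁴ × 270 = 0.07722 m
900 × 1.1 × 1.6×10⁻⁴ = 0.15840 m
630 × 0.79×10⁻⁴ × 0.76 = 0.0378252 m
Δh = 0.07722 + 0.15840 + 0.0378252 = 0.2734452 m

0.273 m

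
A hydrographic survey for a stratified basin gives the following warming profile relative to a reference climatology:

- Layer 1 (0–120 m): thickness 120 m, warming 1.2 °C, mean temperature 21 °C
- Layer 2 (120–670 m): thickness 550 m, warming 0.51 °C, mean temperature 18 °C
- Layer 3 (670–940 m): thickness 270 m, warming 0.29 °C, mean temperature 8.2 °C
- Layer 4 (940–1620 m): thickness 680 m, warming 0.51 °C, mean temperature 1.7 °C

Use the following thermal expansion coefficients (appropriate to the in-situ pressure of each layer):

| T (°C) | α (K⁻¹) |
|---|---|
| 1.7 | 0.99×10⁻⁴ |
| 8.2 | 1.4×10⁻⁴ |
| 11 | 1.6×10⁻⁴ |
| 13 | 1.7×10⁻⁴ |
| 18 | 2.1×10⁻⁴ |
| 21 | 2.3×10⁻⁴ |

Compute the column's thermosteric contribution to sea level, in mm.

Layer 1 at 21 °C → α = 2.3×10⁻⁴ K⁻¹
Layer 2 at 18 °C → α = 2.1×10⁻⁴ K⁻¹
Layer 3 at 8.2 °C → α = 1.4×10⁻⁴ K⁻¹
Layer 4 at 1.7 °C → α = 0.99×10⁻⁴ K⁻¹
120 × 2.3×10⁻⁴ × 1.2 = 0.03312 m
0.51 × 2.1×10⁻⁴ × 550 = 0.058905 m
670–940 m: 270 × 0.29 × 1.4×10⁻⁴ = 0.010962 m
Layer 4: 0.99×10⁻⁴ × 0.51 × 680 = 0.0343332 m
Δh = 0.03312 + 0.058905 + 0.010962 + 0.0343332 = 0.1373202 m

137 mm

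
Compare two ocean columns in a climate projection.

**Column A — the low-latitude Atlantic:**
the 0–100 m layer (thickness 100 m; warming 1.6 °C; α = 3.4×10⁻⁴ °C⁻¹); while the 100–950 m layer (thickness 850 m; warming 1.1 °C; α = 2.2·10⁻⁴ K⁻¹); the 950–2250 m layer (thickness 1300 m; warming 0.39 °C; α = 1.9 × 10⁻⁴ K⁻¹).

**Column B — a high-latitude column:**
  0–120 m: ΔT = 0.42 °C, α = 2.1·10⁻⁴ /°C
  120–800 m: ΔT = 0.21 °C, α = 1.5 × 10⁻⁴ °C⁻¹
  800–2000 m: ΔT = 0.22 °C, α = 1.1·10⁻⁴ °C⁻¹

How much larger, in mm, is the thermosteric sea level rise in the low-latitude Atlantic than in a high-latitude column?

Δh_A − Δh_B ≈ 295 mm

A Layer 1: 1.6 × 3.4×10⁻⁴ × 100 = 0.05440 m
A Layer 2: 850 × 1.1 × 2.2×10⁻⁴ = 0.20570 m
A 1.9×10⁻⁴ × 0.39 × 1300 = 0.09633 m
A total: 0.35643 m
B 2.1×10⁻⁴ × 120 × 0.42 = 0.010584 m
B Layer 2: 0.21 × 680 × 1.5×10⁻⁴ = 0.02142 m
B Layer 3: 1200 × 0.22 × 1.1×10⁻⁴ = 0.02904 m
B total: 0.061044 m
Difference: 0.35643 − 0.061044 = 0.295386 m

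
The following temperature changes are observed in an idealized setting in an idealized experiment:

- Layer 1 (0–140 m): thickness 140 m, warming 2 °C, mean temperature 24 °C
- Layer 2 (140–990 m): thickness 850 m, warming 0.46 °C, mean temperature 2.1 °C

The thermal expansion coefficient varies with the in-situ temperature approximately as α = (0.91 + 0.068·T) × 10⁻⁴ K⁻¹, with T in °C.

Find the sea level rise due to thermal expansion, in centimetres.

Δh = 11 cm

Layer 1: α = (0.91 + 0.068×24)×10⁻⁴ = 2.542×10⁻⁴ K⁻¹
Layer 2: α = (0.91 + 0.068×2.1)×10⁻⁴ = 1.0528×10⁻⁴ K⁻¹
0–140 m: 140 × 2.542×10⁻⁴ × 2 = 0.071176 m
Layer 2: 1.0528×10⁻⁴ × 0.46 × 850 = 0.04116448 m
Δh = 0.071176 + 0.04116448 = 0.11234048 m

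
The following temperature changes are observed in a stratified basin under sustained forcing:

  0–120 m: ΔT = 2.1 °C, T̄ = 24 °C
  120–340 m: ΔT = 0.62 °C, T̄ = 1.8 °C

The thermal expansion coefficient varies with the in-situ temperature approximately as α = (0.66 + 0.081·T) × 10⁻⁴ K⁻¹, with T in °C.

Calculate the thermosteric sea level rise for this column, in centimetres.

7.66 cm of thermosteric rise

Layer 1: α = (0.66 + 0.081×24)×10⁻⁴ = 2.604×10⁻⁴ K⁻¹
Layer 2: α = (0.66 + 0.081×1.8)×10⁻⁴ = 0.8058×10⁻⁴ K⁻¹
0–120 m: 120 × 2.1 × 2.604×10⁻⁴ = 0.0656208 m
0.62 × 0.8058×10⁻⁴ × 220 = 0.010991112 m
Δh = 0.0656208 + 0.010991112 = 0.076611912 m ≈ 7.66 cm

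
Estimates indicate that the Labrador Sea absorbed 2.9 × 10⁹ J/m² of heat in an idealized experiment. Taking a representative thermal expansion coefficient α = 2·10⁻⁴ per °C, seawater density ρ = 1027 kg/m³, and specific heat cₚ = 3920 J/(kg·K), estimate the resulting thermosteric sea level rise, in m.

Δh = 0.144 m

Δh = αQ/(ρcₚ) = 2×10⁻⁴ × 2.9×10⁹ / (1027 × 3920) ≈ 0.14407 m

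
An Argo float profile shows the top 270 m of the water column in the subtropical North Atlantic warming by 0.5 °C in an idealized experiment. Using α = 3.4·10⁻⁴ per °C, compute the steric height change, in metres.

0.0459 m

Δh = αΔT·H = 3.4×10⁻⁴ × 0.5 × 270 = 0.04590 m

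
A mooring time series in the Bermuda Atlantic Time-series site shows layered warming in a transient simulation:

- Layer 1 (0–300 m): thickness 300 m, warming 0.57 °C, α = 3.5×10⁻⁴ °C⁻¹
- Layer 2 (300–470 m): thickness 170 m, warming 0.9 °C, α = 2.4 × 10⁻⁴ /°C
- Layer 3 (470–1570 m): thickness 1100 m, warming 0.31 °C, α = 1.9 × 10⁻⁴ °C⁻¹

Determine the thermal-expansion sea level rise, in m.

0–300 m: 300 × 3.5×10⁻⁴ × 0.57 = 0.05985 m
300–470 m: 0.9 × 2.4×10⁻⁴ × 170 = 0.03672 m
470–1570 m: 0.31 × 1.9×10⁻⁴ × 1100 = 0.06479 m
Δh = 0.05985 + 0.03672 + 0.06479 = 0.16136 m ≈ 0.161 m

0.161 m of thermosteric rise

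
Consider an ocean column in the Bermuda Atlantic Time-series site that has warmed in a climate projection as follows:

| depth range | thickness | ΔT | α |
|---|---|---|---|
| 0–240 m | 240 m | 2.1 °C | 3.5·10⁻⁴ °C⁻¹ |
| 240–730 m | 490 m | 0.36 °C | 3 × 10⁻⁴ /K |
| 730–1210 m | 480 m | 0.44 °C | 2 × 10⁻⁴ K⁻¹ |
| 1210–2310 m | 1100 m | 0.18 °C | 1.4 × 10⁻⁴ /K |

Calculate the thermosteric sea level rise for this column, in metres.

Layer 1: 3.5×10⁻⁴ × 240 × 2.1 = 0.17640 m
0.36 × 3×10⁻⁴ × 490 = 0.05292 m
Layer 3: 2×10⁻⁴ × 480 × 0.44 = 0.04224 m
Layer 4: 0.18 × 1100 × 1.4×10⁻⁴ = 0.02772 m
Δh = 0.17640 + 0.05292 + 0.04224 + 0.02772 = 0.29928 m

0.30 m of thermosteric rise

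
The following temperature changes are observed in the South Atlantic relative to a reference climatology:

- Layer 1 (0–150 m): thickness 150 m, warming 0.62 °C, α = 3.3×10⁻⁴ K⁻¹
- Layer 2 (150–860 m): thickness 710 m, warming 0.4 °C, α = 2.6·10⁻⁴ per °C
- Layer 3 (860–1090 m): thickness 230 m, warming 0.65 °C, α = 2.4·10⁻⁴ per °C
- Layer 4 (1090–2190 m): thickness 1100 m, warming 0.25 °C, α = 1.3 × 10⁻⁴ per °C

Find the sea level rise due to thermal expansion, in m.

Layer 1: 150 × 0.62 × 3.3×10⁻⁴ = 0.03069 m
Layer 2: 0.4 × 2.6×10⁻⁴ × 710 = 0.07384 m
Layer 3: 230 × 2.4×10⁻⁴ × 0.65 = 0.03588 m
1090–2190 m: 1100 × 1.3×10⁻⁴ × 0.25 = 0.03575 m
Δh = 0.03069 + 0.07384 + 0.03588 + 0.03575 = 0.17616 m

0.176 m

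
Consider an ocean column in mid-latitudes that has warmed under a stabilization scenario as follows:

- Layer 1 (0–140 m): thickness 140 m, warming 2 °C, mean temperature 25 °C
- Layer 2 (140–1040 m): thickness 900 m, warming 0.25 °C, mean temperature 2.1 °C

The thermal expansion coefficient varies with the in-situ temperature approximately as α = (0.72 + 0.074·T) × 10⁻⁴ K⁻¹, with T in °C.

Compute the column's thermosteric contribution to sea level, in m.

Layer 1: α = (0.72 + 0.074×25)×10⁻⁴ = 2.57×10⁻⁴ K⁻¹
Layer 2: α = (0.72 + 0.074×2.1)×10⁻⁴ = 0.8754×10⁻⁴ K⁻¹
140 × 2.57×10⁻⁴ × 2 = 0.07196 m
0.25 × 0.8754×10⁻⁴ × 900 = 0.0196965 m
Δh = 0.07196 + 0.0196965 = 0.0916565 m

Δh ≈ 0.0917 m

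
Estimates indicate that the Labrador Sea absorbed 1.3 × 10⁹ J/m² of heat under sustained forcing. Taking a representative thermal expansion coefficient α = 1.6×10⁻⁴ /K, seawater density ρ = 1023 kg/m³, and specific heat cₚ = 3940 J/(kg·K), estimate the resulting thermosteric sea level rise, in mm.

Δh = 51.6 mm

Δh = αQ/(ρcₚ) = 1.6×10⁻⁴ × 1.3×10⁹ / (1023 × 3940) ≈ 0.051605 m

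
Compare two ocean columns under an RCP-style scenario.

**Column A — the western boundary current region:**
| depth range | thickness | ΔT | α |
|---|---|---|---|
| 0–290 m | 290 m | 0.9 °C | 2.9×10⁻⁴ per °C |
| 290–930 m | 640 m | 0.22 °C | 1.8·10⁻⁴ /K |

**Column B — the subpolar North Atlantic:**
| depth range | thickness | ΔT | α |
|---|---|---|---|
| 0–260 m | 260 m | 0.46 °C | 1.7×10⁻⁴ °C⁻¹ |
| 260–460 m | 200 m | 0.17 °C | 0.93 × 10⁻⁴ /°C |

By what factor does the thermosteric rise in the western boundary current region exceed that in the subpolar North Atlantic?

A 0.9 × 2.9×10⁻⁴ × 290 = 0.07569 m
A 290–930 m: 0.22 × 640 × 1.8×10⁻⁴ = 0.025344 m
A total: 0.101034 m
B 0–260 m: 1.7×10⁻⁴ × 260 × 0.46 = 0.020332 m
B Layer 2: 0.17 × 200 × 0.93×10⁻⁴ = 0.003162 m
B total: 0.023494 m
Ratio: 0.101034 / 0.023494 ≈ 4.300

a factor of 4.30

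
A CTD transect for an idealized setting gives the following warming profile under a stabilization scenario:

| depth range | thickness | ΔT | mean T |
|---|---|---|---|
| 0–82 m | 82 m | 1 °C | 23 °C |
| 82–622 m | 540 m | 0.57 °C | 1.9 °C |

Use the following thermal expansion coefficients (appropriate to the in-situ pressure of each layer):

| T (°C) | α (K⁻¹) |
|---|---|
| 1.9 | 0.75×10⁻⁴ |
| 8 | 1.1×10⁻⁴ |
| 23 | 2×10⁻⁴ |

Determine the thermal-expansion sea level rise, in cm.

about 3.95 cm

Layer 1 at 23 °C → α = 2×10⁻⁴ K⁻¹
Layer 2 at 1.9 °C → α = 0.75×10⁻⁴ K⁻¹
0–82 m: 2×10⁻⁴ × 82 × 1 = 0.01640 m
82–622 m: 0.75×10⁻⁴ × 540 × 0.57 = 0.023085 m
Δh = 0.01640 + 0.023085 = 0.039485 m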